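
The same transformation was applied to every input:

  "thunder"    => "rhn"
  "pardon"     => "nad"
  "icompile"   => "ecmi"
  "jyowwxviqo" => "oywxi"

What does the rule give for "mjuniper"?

Rule — move the last 2 characters to the front (rotate right by 2), then keep every other character starting from the second (positions 2nd, 4th, 6th, ...).
Applying both steps to "mjuniper": "ermjunip", then "rjnp".

rjnp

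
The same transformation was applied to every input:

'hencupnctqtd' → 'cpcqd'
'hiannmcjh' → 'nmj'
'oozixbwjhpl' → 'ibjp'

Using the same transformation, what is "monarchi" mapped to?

Rule — delete the first 3 characters, then keep every other character starting from the first (positions 1st, 3rd, 5th, ...).
So "monarchi" becomes "aci".

aci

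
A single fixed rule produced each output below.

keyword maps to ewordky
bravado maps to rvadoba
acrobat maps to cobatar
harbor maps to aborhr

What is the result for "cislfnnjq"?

The transformation: move the first 2 characters to the end (rotate left by 2), then swap the first and last characters.
Working it through for "cislfnnjq": intermediate "slfnnjqci", final "ilfnnjqcs".

ilfnnjqcs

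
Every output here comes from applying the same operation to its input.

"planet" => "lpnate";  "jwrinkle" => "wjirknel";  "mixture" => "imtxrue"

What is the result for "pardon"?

apdrno

The transformation: swap each adjacent pair of characters (1↔2, 3↔4, ...).
Applying that to "pardon" gives "apdrno".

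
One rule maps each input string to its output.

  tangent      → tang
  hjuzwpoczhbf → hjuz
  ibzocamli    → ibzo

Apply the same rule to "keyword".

keyw

What's happening: keep only the first 4 characters.
Doing the same to "keyword": "keyw".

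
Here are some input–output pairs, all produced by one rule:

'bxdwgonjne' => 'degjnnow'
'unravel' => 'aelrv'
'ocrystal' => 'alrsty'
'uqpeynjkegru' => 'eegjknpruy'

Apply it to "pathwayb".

abhtwy

What's happening: delete the first 2 characters, then sort the characters into alphabetical order.
For "pathwayb", step one produces "thwayb"; step two turns that into "abhtwy".
(Check on "ocrystal": → "rystal" → "alrsty" ✓)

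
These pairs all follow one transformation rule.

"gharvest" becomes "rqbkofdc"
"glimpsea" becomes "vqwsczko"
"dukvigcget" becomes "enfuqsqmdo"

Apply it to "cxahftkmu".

What's happening: swap each adjacent pair of characters (1↔2, 3↔4, ...), then shift every letter 10 places forward in the alphabet (wrapping around).
On "cxahftkmu" that produces "hmrkdpwue".

hmrkdpwue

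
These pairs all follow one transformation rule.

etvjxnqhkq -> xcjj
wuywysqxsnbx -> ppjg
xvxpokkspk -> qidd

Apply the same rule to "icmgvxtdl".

bzm

In each case the input is transformed by: shift every letter 7 places backward in the alphabet (wrapping around), then keep one character in every 3, starting at position 1 (positions 1st, 4th, 7th, ...).
Working it through for "icmgvxtdl": intermediate "bvfzoqmwe", final "bzm".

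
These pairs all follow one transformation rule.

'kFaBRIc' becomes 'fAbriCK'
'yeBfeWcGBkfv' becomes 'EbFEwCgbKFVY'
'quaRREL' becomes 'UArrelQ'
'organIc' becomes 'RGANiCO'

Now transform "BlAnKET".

LaNketb

The transformation: move the first character to the end, then flip the case of every letter.
On "BlAnKET": the first step gives "lAnKETB", and the second then gives "LaNketb".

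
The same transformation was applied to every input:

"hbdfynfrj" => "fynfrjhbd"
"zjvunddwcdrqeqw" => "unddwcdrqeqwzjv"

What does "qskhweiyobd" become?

In each case the input is transformed by: move the first 3 characters to the end (rotate left by 3).
For "qskhweiyobd" the result is "hweiyobdqsk".

hweiyobdqsk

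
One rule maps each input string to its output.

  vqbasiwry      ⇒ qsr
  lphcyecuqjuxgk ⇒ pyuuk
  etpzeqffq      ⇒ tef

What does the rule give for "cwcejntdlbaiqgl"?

Looking at the pairs, the operation is to keep one character in every 3, starting at position 2 (positions 2nd, 5th, 8th, ...).
So "cwcejntdlbaiqgl" becomes "wjdag".

wjdag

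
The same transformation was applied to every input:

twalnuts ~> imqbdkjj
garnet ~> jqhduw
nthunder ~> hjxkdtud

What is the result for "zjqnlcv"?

What's happening: swap the first and last characters, then shift every letter 10 places backward in the alphabet (wrapping around).
Starting from "zjqnlcv": after the first operation, "vjqnlcz"; after the second, "lzgdbsp".
(Check on "nthunder": → "rthunden" → "hjxkdtud" ✓)

lzgdbsp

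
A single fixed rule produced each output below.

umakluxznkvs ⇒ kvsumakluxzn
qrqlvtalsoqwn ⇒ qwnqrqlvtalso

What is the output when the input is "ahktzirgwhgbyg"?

In each case the input is transformed by: move the last 3 characters to the front (rotate right by 3).
For "ahktzirgwhgbyg" the result is "bygahktzirgwhg".

bygahktzirgwhg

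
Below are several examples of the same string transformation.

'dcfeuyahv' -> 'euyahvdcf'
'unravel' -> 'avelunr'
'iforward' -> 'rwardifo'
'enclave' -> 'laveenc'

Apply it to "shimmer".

What's happening: move the first 3 characters to the end (rotate left by 3).
Applying that to "shimmer" gives "mmershi".

mmershi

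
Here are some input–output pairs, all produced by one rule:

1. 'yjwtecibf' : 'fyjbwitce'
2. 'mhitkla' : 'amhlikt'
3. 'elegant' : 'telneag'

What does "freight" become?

What's happening: swap the first and last characters, then take characters alternately from the front and the back (1st, last, 2nd, 2nd-last, ...).
"freight" → "treighf" → "tfrhegi".
(Check on "yjwtecibf": → "fjwteciby" → "fyjbwitce" ✓)

tfrhegi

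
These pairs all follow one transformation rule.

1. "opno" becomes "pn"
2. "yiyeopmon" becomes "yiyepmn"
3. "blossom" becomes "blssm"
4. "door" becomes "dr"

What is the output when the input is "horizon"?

hrizn

The transformation: remove every "o".
Doing the same to "horizon": "hrizn".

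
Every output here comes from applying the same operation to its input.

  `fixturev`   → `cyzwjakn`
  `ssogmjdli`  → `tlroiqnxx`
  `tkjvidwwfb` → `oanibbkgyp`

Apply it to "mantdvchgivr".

syiahmlnawrf

The rule is to shift every letter 5 places forward in the alphabet (wrapping around), then move the first 2 characters to the end (rotate left by 2).
Applying both steps to "mantdvchgivr": "rfsyiahmlnaw", then "syiahmlnawrf".
(Check on "fixturev": → "kncyzwja" → "cyzwjakn" ✓)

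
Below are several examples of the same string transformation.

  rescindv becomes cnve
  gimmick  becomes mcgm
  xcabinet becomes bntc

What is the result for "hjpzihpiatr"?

zhithp

Looking at the pairs, the operation is to move the first 3 characters to the end (rotate left by 3), then keep every other character starting from the first (positions 1st, 3rd, 5th, ...).
"hjpzihpiatr" → "zihpiatrhjp" → "zhithp".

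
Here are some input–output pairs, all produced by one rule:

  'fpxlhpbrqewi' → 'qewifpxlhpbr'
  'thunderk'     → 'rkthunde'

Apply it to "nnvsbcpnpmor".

Rule — move the first 2 characters to the end (rotate left by 2), then swap the front and back halves of the string.
Applying both steps to "nnvsbcpnpmor": "vsbcpnpmornn", then "pmornnvsbcpn".

pmornnvsbcpn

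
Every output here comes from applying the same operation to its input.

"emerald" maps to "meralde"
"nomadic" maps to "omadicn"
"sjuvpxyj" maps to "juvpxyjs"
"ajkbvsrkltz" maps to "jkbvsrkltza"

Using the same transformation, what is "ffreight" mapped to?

freightf

Looking at the pairs, the operation is to move the first character to the end.
Doing the same to "ffreight": "freightf".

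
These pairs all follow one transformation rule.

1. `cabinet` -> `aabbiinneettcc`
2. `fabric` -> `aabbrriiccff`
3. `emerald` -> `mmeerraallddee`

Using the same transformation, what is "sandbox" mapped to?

What's happening: double every character, then move the first 2 characters to the end (rotate left by 2).
Working it through for "sandbox": intermediate "ssaannddbbooxx", final "aannddbbooxxss".

aannddbbooxxss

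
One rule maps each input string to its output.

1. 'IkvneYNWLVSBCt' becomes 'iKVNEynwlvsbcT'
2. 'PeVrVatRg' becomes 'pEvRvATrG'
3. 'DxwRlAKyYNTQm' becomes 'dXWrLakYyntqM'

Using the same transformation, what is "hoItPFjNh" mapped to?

The rule is to flip the case of every letter.
Applying that to "hoItPFjNh" gives "HOiTpfJnH".

HOiTpfJnH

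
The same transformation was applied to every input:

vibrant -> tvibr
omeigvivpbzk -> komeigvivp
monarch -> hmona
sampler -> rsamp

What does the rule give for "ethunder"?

rethun

Rule — move the last character to the front, then delete the last 2 characters.
On "ethunder" that produces "rethun".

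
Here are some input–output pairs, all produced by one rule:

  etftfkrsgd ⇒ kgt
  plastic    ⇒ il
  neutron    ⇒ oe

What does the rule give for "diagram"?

What's happening: move the first 3 characters to the end (rotate left by 3), then keep one character in every 3, starting at position 3 (positions 3rd, 6th, 9th, ...).
Working it through for "diagram": intermediate "gramdia", final "ai".

ai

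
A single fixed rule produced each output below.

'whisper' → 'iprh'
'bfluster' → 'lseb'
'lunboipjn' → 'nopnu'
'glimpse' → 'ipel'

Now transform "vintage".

naei

The pattern: move the first 2 characters to the end (rotate left by 2), then keep every other character starting from the first (positions 1st, 3rd, 5th, ...).
Starting from "vintage": after the first operation, "ntagevi"; after the second, "naei".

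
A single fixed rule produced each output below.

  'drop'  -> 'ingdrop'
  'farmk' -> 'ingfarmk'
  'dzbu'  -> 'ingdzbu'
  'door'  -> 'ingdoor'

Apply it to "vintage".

ingvintage

In each case the input is transformed by: prepend "ing".
Applying that to "vintage" gives "ingvintage".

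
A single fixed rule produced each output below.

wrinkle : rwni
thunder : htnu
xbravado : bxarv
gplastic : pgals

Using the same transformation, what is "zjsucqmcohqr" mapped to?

jzusqccmo

What's happening: delete the last 3 characters, then swap each adjacent pair of characters (1↔2, 3↔4, ...).
Working it through for "zjsucqmcohqr": intermediate "zjsucqmco", final "jzusqccmo".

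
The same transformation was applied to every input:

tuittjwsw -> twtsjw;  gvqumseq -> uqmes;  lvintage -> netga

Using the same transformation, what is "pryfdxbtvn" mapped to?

The pattern: delete the first 3 characters, then take characters alternately from the front and the back (1st, last, 2nd, 2nd-last, ...).
So "pryfdxbtvn" becomes "fndvxtb".

fndvxtb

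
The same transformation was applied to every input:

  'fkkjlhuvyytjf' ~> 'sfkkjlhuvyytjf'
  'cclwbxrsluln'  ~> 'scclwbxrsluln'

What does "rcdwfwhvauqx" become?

The pattern: prepend "s".
Doing the same to "rcdwfwhvauqx": "srcdwfwhvauqx".

srcdwfwhvauqx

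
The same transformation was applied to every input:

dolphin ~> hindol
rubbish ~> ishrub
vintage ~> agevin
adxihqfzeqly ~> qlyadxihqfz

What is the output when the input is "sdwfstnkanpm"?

In each case the input is transformed by: move the last 3 characters to the front (rotate right by 3), then delete the last character.
Applying both steps to "sdwfstnkanpm": "npmsdwfstnka", then "npmsdwfstnk".

npmsdwfstnk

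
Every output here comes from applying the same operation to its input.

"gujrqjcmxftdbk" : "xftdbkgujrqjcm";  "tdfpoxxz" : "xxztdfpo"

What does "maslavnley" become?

What's happening: move the first character to the end, then swap the front and back halves of the string.
"maslavnley" → "aslavnleym" → "nleymaslav".

nleymaslav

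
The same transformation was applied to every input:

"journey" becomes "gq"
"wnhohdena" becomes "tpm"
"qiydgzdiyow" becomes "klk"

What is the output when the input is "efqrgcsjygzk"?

cokw

What's happening: keep one character in every 3, starting at position 3 (positions 3rd, 6th, 9th, ...), then shift every letter 12 places forward in the alphabet (wrapping around).
Working it through for "efqrgcsjygzk": intermediate "qcyk", final "cokw".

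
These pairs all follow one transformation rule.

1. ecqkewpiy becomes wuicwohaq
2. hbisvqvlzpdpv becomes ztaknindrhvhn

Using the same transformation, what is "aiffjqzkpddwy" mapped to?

saxxbirchvvoq

In each case the input is transformed by: shift every letter 8 places backward in the alphabet (wrapping around).
Doing the same to "aiffjqzkpddwy": "saxxbirchvvoq".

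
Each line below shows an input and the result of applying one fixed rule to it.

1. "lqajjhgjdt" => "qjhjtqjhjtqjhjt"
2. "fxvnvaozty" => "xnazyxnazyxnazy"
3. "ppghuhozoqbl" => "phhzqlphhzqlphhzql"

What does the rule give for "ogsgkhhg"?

The transformation: keep every other character starting from the second (positions 2nd, 4th, 6th, ...), then write the whole string 3 times in a row.
On "ogsgkhhg" that produces "gghggghggghg".

gghggghggghg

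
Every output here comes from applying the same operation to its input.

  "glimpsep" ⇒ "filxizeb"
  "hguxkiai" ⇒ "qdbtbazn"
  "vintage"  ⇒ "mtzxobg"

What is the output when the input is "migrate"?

Each output is the input with this applied: move the first 3 characters to the end (rotate left by 3), then shift every letter 7 places backward in the alphabet (wrapping around).
Applying that to "migrate" gives "ktmxfbz".

ktmxfbz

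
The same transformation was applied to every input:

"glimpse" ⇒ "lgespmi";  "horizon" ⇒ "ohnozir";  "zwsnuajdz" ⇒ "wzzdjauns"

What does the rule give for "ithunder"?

tirednuh

Each output is the input with this applied: reverse the string, then move the last 2 characters to the front (rotate right by 2).
On "ithunder": the first step gives "rednuhti", and the second then gives "tirednuh".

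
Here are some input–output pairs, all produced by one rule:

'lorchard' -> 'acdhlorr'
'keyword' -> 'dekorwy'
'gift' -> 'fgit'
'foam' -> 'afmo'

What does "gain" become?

agin

Each output is the input with this applied: sort the characters into alphabetical order.
Doing the same to "gain": "agin".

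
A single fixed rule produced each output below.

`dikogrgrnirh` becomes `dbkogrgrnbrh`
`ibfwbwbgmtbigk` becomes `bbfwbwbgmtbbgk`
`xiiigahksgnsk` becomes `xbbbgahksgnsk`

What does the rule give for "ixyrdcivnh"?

Each output is the input with this applied: replace every "i" with "b".
On "ixyrdcivnh" that produces "bxyrdcbvnh".

bxyrdcbvnh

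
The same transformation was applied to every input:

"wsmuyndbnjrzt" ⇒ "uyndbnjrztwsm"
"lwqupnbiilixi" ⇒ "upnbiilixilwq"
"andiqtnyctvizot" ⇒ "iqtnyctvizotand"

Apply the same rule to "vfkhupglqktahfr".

The rule is to move the first 3 characters to the end (rotate left by 3).
On "vfkhupglqktahfr" that produces "hupglqktahfrvfk".

hupglqktahfrvfk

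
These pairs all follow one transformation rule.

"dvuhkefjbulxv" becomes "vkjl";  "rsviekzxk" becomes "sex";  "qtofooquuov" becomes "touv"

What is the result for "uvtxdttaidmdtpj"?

What's happening: keep one character in every 3, starting at position 2 (positions 2nd, 5th, 8th, ...).
Applying that to "uvtxdttaidmdtpj" gives "vdamp".

vdamp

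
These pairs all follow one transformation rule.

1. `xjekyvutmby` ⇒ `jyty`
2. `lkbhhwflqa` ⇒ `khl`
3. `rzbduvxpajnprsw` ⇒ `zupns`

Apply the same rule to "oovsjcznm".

The rule is to keep one character in every 3, starting at position 2 (positions 2nd, 5th, 8th, ...).
On "oovsjcznm" that produces "ojn".

ojn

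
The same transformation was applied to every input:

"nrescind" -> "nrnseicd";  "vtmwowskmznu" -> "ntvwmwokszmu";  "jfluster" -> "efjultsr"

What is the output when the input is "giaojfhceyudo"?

oigoafjchyedu

The rule is to swap each adjacent pair of characters (1↔2, 3↔4, ...), then move the last character to the front.
Doing the same to "giaojfhceyudo": "oigoafjchyedu".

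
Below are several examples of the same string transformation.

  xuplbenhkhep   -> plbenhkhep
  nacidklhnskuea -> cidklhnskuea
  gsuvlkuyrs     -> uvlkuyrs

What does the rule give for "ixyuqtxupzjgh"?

Looking at the pairs, the operation is to delete the first 2 characters.
Doing the same to "ixyuqtxupzjgh": "yuqtxupzjgh".

yuqtxupzjgh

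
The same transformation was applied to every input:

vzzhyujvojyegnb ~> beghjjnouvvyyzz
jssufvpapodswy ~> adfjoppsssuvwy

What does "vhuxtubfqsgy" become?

bfghqstuuvxy

The pattern: sort the characters into alphabetical order.
For "vhuxtubfqsgy" the result is "bfghqstuuvxy".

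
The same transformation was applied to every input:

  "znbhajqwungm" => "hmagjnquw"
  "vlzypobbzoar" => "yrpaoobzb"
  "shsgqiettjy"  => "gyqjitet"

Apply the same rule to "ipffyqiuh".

Looking at the pairs, the operation is to delete the first 3 characters, then take characters alternately from the front and the back (1st, last, 2nd, 2nd-last, ...).
On "ipffyqiuh" that produces "fhyuqi".

fhyuqi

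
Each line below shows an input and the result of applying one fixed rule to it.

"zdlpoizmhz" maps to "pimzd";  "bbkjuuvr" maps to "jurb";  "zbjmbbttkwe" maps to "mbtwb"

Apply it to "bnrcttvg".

What's happening: keep every other character starting from the second (positions 2nd, 4th, 6th, ...), then move the first character to the end.
On "bnrcttvg": the first step gives "nctg", and the second then gives "ctgn".

ctgn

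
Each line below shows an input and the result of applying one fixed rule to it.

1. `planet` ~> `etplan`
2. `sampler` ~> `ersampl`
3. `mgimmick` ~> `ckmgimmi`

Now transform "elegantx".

The transformation: move the last 2 characters to the front (rotate right by 2).
Doing the same to "elegantx": "txelegan".

txelegan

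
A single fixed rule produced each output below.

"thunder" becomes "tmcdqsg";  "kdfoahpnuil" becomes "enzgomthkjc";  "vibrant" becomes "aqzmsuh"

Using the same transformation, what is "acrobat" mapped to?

In each case the input is transformed by: shift every letter 1 place backward in the alphabet (wrapping around), then move the first 2 characters to the end (rotate left by 2).
Working it through for "acrobat": intermediate "zbqnazs", final "qnazszb".

qnazszb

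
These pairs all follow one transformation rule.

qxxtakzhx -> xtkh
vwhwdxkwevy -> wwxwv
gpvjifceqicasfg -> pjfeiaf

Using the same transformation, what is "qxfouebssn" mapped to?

In each case the input is transformed by: keep every other character starting from the second (positions 2nd, 4th, 6th, ...).
On "qxfouebssn" that produces "xoesn".

xoesn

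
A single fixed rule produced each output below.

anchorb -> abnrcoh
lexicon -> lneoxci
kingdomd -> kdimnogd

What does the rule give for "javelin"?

jnaivle

Looking at the pairs, the operation is to take characters alternately from the front and the back (1st, last, 2nd, 2nd-last, ...).
For "javelin" the result is "jnaivle".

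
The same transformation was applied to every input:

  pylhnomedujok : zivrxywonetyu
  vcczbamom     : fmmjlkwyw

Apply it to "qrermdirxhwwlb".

Rule — shift every letter 10 places forward in the alphabet (wrapping around).
Doing the same to "qrermdirxhwwlb": "abobwnsbhrggvl".

abobwnsbhrggvl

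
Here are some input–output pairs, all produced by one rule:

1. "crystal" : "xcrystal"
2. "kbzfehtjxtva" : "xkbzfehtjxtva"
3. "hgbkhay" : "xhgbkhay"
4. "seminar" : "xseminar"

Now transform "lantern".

The pattern: prepend "x".
On "lantern" that produces "xlantern".

xlantern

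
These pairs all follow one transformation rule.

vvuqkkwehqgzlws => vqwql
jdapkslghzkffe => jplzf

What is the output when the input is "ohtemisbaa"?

oesa

Rule — keep one character in every 3, starting at position 1 (positions 1st, 4th, 7th, ...).
So "ohtemisbaa" becomes "oesa".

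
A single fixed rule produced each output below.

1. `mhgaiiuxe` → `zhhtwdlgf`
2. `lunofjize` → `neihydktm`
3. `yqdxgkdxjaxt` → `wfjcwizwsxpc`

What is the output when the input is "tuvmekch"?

The pattern: move the first 3 characters to the end (rotate left by 3), then shift every letter 1 place backward in the alphabet (wrapping around).
On "tuvmekch": the first step gives "mekchtuv", and the second then gives "ldjbgstu".
(Check on "yqdxgkdxjaxt": → "xgkdxjaxtyqd" → "wfjcwizwsxpc" ✓)

ldjbgstu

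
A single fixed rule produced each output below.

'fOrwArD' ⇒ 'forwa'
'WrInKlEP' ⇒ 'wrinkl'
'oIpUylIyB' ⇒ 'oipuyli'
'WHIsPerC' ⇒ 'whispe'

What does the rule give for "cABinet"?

The pattern: delete the last 2 characters, then convert every letter to lowercase.
On "cABinet": the first step gives "cABin", and the second then gives "cabin".

cabin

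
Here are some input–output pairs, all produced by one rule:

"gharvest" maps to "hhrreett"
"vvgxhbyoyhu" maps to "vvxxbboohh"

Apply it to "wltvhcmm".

llvvccmm

Each output is the input with this applied: keep every other character starting from the second (positions 2nd, 4th, 6th, ...), then double every character.
For "wltvhcmm", step one produces "lvcm"; step two turns that into "llvvccmm".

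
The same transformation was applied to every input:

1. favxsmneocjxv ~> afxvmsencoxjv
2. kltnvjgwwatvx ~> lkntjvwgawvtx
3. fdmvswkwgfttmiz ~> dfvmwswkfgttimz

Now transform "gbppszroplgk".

The transformation: swap each adjacent pair of characters (1↔2, 3↔4, ...).
On "gbppszroplgk" that produces "bgppzsorlpkg".

bgppzsorlpkg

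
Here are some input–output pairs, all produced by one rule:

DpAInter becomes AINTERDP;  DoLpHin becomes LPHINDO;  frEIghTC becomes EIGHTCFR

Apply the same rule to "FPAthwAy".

ATHWAYFP

The transformation: move the first 2 characters to the end (rotate left by 2), then convert every letter to uppercase.
"FPAthwAy" → "AthwAyFP" → "ATHWAYFP".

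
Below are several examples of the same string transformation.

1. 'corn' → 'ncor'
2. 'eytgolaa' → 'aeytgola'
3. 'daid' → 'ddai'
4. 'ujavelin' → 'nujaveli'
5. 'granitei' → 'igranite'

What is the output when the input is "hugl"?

lhug

The pattern: move the last character to the front.
For "hugl" the result is "lhug".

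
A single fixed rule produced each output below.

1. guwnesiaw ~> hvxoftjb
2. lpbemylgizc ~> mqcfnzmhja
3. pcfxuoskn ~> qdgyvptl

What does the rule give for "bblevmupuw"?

ccmfwnvqv

The rule is to delete the last character, then shift every letter 1 place forward in the alphabet (wrapping around).
Applying that to "bblevmupuw" gives "ccmfwnvqv".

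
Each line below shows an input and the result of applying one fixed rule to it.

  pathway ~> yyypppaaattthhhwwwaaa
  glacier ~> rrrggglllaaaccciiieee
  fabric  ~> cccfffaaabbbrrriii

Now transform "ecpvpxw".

What's happening: move the last character to the front, then repeat every character 3 times.
Applying both steps to "ecpvpxw": "wecpvpx", then "wwweeecccpppvvvpppxxx".

wwweeecccpppvvvpppxxx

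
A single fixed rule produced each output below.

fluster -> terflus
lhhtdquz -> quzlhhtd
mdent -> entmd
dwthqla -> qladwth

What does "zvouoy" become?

uoyzvo

Each output is the input with this applied: move the last 3 characters to the front (rotate right by 3).
Doing the same to "zvouoy": "uoyzvo".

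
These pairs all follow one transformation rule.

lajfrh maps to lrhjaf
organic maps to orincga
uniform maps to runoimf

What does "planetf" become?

The transformation: sort the characters into reverse alphabetical order, then swap each adjacent pair of characters (1↔2, 3↔4, ...).
"planetf" → "ptlnefa".
(Check on "organic": → "ronigca" → "orincga" ✓)

ptlnefa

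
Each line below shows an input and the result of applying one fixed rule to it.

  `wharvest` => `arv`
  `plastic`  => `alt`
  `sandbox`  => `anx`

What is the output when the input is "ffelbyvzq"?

In each case the input is transformed by: sort the characters into alphabetical order, then keep one character in every 3, starting at position 1 (positions 1st, 4th, 7th, ...).
Applying both steps to "ffelbyvzq": "befflqvyz", then "bfv".

bfv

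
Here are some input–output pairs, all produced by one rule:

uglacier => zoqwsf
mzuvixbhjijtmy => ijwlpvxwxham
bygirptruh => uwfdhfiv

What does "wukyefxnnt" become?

ymstlbbh

The transformation: shift every letter 12 places backward in the alphabet (wrapping around), then delete the first 2 characters.
Starting from "wukyefxnnt": after the first operation, "kiymstlbbh"; after the second, "ymstlbbh".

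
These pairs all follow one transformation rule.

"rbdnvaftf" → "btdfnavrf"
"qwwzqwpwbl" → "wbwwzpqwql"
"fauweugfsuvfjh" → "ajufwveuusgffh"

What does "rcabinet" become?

In each case the input is transformed by: take characters alternately from the front and the back (1st, last, 2nd, 2nd-last, ...), then move the first 2 characters to the end (rotate left by 2).
Applying both steps to "rcabinet": "rtceanbi", then "ceanbirt".
(Check on "qwwzqwpwbl": → "qlwbwwzpqw" → "wbwwzpqwql" ✓)

ceanbirt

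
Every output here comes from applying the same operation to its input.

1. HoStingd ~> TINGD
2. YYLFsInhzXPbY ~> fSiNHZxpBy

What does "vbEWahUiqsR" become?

Each output is the input with this applied: flip the case of every letter, then delete the first 3 characters.
"vbEWahUiqsR" → "wAHuIQSr".

wAHuIQSr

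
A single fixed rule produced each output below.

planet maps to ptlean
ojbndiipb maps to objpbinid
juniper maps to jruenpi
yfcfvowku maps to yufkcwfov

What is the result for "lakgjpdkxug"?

Rule — take characters alternately from the front and the back (1st, last, 2nd, 2nd-last, ...).
Doing the same to "lakgjpdkxug": "lgaukxgkjdp".

lgaukxgkjdp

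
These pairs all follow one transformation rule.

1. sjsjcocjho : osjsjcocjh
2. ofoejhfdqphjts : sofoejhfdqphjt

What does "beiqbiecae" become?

ebeiqbieca

In each case the input is transformed by: move the last character to the front.
For "beiqbiecae" the result is "ebeiqbieca".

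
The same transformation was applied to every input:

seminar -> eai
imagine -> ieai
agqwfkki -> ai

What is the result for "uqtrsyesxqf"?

ue

Looking at the pairs, the operation is to take characters alternately from the front and the back (1st, last, 2nd, 2nd-last, ...), then keep only the vowels.
On "uqtrsyesxqf": the first step gives "ufqqtxrssey", and the second then gives "ue".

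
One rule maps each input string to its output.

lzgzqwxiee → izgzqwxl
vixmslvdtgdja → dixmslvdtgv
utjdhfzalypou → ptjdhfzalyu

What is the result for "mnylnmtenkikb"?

The rule is to delete the last 2 characters, then swap the first and last characters.
Applying both steps to "mnylnmtenkikb": "mnylnmtenki", then "inylnmtenkm".

inylnmtenkm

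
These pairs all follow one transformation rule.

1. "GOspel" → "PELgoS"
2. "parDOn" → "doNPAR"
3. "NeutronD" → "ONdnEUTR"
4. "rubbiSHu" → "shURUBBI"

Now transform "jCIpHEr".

heRJciP

What's happening: flip the case of every letter, then move the last 3 characters to the front (rotate right by 3).
For "jCIpHEr", step one produces "JciPheR"; step two turns that into "heRJciP".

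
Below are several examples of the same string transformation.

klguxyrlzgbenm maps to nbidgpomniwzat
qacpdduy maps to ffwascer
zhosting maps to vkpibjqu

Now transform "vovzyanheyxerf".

Looking at the pairs, the operation is to swap the front and back halves of the string, then shift every letter 2 places forward in the alphabet (wrapping around).
Applying both steps to "vovzyanheyxerf": "heyxerfvovzyan", then "jgazgthxqxbacp".

jgazgthxqxbacp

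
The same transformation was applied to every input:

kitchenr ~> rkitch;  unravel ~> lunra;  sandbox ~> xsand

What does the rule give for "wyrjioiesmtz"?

zwyrjioies

The pattern: move the last 3 characters to the front (rotate right by 3), then delete the first 2 characters.
On "wyrjioiesmtz": the first step gives "mtzwyrjioies", and the second then gives "zwyrjioies".
(Check on "unravel": → "velunra" → "lunra" ✓)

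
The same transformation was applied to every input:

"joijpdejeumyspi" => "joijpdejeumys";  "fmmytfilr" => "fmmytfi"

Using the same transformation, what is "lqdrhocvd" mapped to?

In each case the input is transformed by: delete the last 2 characters.
On "lqdrhocvd" that produces "lqdrhoc".

lqdrhoc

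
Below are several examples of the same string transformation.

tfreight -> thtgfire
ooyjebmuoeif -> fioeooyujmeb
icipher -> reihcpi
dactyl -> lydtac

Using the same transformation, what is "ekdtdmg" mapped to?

Rule — move the last character to the front, then take characters alternately from the front and the back (1st, last, 2nd, 2nd-last, ...).
For "ekdtdmg", step one produces "gekdtdm"; step two turns that into "gmedktd".

gmedktd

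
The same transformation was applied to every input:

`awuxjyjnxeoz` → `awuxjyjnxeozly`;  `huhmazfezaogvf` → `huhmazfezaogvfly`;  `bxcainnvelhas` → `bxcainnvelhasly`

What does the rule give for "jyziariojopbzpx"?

What's happening: append "ly".
Doing the same to "jyziariojopbzpx": "jyziariojopbzpxly".

jyziariojopbzpxly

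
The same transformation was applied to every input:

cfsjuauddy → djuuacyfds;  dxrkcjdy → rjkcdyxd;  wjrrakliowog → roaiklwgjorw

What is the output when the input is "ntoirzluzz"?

uilrznztzo

In each case the input is transformed by: take characters alternately from the front and the back (1st, last, 2nd, 2nd-last, ...), then swap the front and back halves of the string.
For "ntoirzluzz", step one produces "nztzouilrz"; step two turns that into "uilrznztzo".
(Check on "cfsjuauddy": → "cyfdsdjuua" → "djuuacyfds" ✓)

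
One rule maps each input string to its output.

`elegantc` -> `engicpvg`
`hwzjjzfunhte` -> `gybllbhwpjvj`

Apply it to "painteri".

In each case the input is transformed by: shift every letter 2 places forward in the alphabet (wrapping around), then swap the first and last characters.
On "painteri": the first step gives "rckpvgtk", and the second then gives "kckpvgtr".

kckpvgtr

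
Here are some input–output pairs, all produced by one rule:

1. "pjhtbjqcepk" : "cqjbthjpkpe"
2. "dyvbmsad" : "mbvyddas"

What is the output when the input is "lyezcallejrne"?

jellaczeylenr

The pattern: reverse the string, then move the first 3 characters to the end (rotate left by 3).
For "lyezcallejrne", step one produces "enrjellaczeyl"; step two turns that into "jellaczeylenr".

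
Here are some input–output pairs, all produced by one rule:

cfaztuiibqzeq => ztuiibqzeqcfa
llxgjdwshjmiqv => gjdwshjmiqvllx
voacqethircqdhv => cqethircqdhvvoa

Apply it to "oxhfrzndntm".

frzndntmoxh

In each case the input is transformed by: move the first 3 characters to the end (rotate left by 3).
For "oxhfrzndntm" the result is "frzndntmoxh".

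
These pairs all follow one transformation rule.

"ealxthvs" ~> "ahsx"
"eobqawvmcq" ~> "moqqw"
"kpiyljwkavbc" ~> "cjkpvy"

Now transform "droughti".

The rule is to keep every other character starting from the second (positions 2nd, 4th, 6th, ...), then sort the characters into alphabetical order.
"droughti" → "ruhi" → "hiru".

hiru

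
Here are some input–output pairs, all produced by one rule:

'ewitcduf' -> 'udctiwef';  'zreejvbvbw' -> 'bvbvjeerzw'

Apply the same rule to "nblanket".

eknalbnt

Rule — move the last character to the front, then reverse the string.
For "nblanket", step one produces "tnblanke"; step two turns that into "eknalbnt".
(Check on "ewitcduf": → "fewitcdu" → "udctiwef" ✓)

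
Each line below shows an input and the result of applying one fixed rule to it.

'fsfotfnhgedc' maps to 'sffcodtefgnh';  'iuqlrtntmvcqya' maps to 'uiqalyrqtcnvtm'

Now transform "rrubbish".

The pattern: move the first character to the end, then take characters alternately from the front and the back (1st, last, 2nd, 2nd-last, ...).
For "rrubbish", step one produces "rubbishr"; step two turns that into "rruhbsbi".

rruhbsbi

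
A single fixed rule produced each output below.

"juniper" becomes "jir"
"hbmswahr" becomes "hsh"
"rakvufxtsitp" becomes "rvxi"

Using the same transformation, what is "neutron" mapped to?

What's happening: keep one character in every 3, starting at position 1 (positions 1st, 4th, 7th, ...).
On "neutron" that produces "ntn".

ntn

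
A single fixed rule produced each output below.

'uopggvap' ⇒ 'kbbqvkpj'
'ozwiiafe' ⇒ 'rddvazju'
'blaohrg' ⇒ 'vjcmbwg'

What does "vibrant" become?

The pattern: shift every letter 5 places backward in the alphabet (wrapping around), then move the first 2 characters to the end (rotate left by 2).
"vibrant" → "qdwmvio" → "wmvioqd".

wmvioqd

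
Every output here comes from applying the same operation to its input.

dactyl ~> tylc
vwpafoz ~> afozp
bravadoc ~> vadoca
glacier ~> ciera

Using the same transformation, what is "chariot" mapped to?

riota

What's happening: delete the first 2 characters, then move the first character to the end.
On "chariot": the first step gives "ariot", and the second then gives "riota".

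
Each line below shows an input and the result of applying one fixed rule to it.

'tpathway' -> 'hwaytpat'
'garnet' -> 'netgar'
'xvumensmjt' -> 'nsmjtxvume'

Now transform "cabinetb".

Each output is the input with this applied: swap the front and back halves of the string.
Applying that to "cabinetb" gives "netbcabi".

netbcabi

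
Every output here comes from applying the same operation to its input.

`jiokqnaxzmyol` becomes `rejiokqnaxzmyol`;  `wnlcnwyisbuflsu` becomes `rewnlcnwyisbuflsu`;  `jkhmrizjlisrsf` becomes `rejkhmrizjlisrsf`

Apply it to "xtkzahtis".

In each case the input is transformed by: prepend "re".
Doing the same to "xtkzahtis": "rextkzahtis".

rextkzahtis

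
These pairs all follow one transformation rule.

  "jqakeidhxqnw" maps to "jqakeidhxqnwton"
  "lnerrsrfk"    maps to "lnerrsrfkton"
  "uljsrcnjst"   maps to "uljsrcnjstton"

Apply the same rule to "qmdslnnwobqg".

The pattern: append "ton".
Doing the same to "qmdslnnwobqg": "qmdslnnwobqgton".

qmdslnnwobqgton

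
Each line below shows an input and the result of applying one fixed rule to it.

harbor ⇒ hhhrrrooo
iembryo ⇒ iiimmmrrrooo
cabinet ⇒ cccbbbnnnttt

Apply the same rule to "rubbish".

Each output is the input with this applied: keep every other character starting from the first (positions 1st, 3rd, 5th, ...), then repeat every character 3 times.
For "rubbish", step one produces "rbih"; step two turns that into "rrrbbbiiihhh".

rrrbbbiiihhh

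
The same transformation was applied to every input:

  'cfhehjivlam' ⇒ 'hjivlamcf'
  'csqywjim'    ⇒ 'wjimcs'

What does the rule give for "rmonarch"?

Each output is the input with this applied: move the first 2 characters to the end (rotate left by 2), then delete the first 2 characters.
On "rmonarch": the first step gives "onarchrm", and the second then gives "archrm".

archrm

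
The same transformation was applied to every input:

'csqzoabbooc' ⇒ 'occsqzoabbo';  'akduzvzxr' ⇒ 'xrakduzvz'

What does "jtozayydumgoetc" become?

Each output is the input with this applied: move the last 2 characters to the front (rotate right by 2).
On "jtozayydumgoetc" that produces "tcjtozayydumgoe".

tcjtozayydumgoe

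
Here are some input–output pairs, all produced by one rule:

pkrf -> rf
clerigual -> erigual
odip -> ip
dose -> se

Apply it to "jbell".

ell

Each output is the input with this applied: delete the first 2 characters.
On "jbell" that produces "ell".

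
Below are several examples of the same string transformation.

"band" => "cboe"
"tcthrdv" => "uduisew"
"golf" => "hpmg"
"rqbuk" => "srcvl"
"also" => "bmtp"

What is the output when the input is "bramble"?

csbncmf

Each output is the input with this applied: shift every letter 1 place forward in the alphabet (wrapping around).
On "bramble" that produces "csbncmf".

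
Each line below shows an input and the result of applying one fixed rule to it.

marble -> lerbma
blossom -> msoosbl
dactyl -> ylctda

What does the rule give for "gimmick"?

kicmmgi

Each output is the input with this applied: swap each adjacent pair of characters (1↔2, 3↔4, ...), then reverse the string.
On "gimmick": the first step gives "igmmcik", and the second then gives "kicmmgi".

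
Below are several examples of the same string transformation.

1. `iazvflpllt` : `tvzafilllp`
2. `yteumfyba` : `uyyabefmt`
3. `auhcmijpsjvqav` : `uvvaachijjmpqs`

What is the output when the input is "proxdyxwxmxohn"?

xxydhmnooprwxx

The rule is to sort the characters into alphabetical order, then move the last 3 characters to the front (rotate right by 3).
Starting from "proxdyxwxmxohn": after the first operation, "dhmnooprwxxxxy"; after the second, "xxydhmnooprwxx".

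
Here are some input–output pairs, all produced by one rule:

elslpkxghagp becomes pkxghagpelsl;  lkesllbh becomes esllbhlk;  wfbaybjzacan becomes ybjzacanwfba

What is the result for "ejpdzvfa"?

Looking at the pairs, the operation is to swap the front and back halves of the string, then move the last 2 characters to the front (rotate right by 2).
On "ejpdzvfa" that produces "pdzvfaej".

pdzvfaej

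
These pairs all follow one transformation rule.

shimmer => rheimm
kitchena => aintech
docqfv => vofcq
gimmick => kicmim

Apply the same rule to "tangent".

Looking at the pairs, the operation is to take characters alternately from the front and the back (1st, last, 2nd, 2nd-last, ...), then delete the first character.
For "tangent", step one produces "ttanneg"; step two turns that into "tanneg".

tanneg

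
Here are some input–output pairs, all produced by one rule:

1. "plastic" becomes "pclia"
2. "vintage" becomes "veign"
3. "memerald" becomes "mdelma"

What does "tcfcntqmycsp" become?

tpcsfccynm

The pattern: take characters alternately from the front and the back (1st, last, 2nd, 2nd-last, ...), then delete the last 2 characters.
"tcfcntqmycsp" → "tpcsfccynmtq" → "tpcsfccynm".
(Check on "plastic": → "pcliats" → "pclia" ✓)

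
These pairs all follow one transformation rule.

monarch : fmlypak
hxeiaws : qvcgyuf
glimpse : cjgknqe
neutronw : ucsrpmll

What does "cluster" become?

pjsqrca

In each case the input is transformed by: swap the first and last characters, then shift every letter 2 places backward in the alphabet (wrapping around).
Starting from "cluster": after the first operation, "rlustec"; after the second, "pjsqrca".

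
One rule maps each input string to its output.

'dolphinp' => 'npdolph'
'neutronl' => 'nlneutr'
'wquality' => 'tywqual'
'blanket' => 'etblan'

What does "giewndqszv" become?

Looking at the pairs, the operation is to move the last 2 characters to the front (rotate right by 2), then delete the last character.
On "giewndqszv": the first step gives "zvgiewndqs", and the second then gives "zvgiewndq".

zvgiewndq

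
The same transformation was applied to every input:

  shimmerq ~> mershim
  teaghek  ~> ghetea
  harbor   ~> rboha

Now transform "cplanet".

The pattern: delete the last character, then move the last 3 characters to the front (rotate right by 3).
On "cplanet" that produces "anecpl".

anecpl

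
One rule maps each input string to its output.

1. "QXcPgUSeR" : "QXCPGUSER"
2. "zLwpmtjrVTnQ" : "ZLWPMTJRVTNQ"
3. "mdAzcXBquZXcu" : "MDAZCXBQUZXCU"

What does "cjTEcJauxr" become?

CJTECJAUXR

Looking at the pairs, the operation is to convert every letter to uppercase.
On "cjTEcJauxr" that produces "CJTECJAUXR".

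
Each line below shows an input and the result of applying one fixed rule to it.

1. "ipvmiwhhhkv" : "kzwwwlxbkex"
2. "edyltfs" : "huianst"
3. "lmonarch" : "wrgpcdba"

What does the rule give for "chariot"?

idxgpwr

In each case the input is transformed by: reverse the string, then shift every letter 11 places backward in the alphabet (wrapping around).
Applying that to "chariot" gives "idxgpwr".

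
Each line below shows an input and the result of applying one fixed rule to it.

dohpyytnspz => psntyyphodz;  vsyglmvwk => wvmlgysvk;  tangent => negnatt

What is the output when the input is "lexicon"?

Each output is the input with this applied: move the last character to the front, then reverse the string.
Working it through for "lexicon": intermediate "nlexico", final "ocixeln".

ocixeln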